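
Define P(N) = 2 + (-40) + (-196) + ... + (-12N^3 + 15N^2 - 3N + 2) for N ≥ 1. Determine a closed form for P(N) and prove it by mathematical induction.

We claim P(N) = -N(3N^3 + N^2 - 3N - 3) for all N ≥ 1.
When N = 1: P(1) = 2, and the closed form gives 2. They agree.
Inductive step: assume the claim holds for N = p, so P(p) = p(-3p^3 - p^2 + 3p + 3).
Then P(p+1) = P(p) + (-12p^3 - 21p^2 - 9p + 2) = (p(-3p^3 - p^2 + 3p + 3)) + (-12p^3 - 21p^2 - 9p + 2).
Simplifying, P(p+1) = -(p + 1)(3p^3 + 10p^2 + 8p - 2) = -(p+1)(3(p+1)^3 + (p+1)^2 - 3(p+1) - 3),
which is the closed form with N = p+1.
By induction, the statement is established for all N ≥ 1.

P(N) = -N(3N^3 + N^2 - 3N - 3)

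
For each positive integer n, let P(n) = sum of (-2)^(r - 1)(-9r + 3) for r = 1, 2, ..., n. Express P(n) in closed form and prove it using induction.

P(n) = 3(-2)^n·n

We claim P(n) = 3(-2)^n·n for all n ≥ 1.
When n = 1: P(1) = -6, and the closed form gives -6. They agree.
Suppose the result is true for n = r, so P(r) = 3(-2)^r·r.
Then P(r+1) = P(r) + ((-2)^r(-9r - 6)) = (3(-2)^r·r) + ((-2)^r(-9r - 6)).
Simplifying, P(r+1) = (-2)^(r + 1)(3r + 3) = 3(-2)^(r+1)·(r+1),
which is the closed form with n = r+1.
This completes the induction.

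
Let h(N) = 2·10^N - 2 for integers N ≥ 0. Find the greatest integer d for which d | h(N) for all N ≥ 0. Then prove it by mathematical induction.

Computing the first values: h(0) = 0 and h(1) = 18; gcd(0, 18) = 18, so d ≤ 18.
We prove 18 | 2·10^N - 2 for all N ≥ 0 by induction on N.
Base case (N = 0): h(0) = 0 = 18·(0), so 18 | h(0).
Inductive step: suppose the statement holds for some m ≥ 0, i.e. 18 | h(m). Then
h(m+1) = 2·10^(m+1) - 2 = 10·(2·10^m - 2) + 18 = 10·h(m) + 18. The first term is divisible by 18 by the inductive hypothesis, and 18 is divisible by 18. Hence 18 | h(m+1).
By the principle of mathematical induction, the result holds for all N ≥ 0.
Therefore the largest such d is 18.

d = 18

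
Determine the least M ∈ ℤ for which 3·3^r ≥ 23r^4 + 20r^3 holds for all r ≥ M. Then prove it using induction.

M = 11

At r = 10: 177147 < 250000, so the inequality fails and M ≥ 11. We prove 3·3^r ≥ 23r^4 + 20r^3 for all r ≥ 11.
Base case (r = 11): 3·3^r = 531441 and 23r^4 + 20r^3 = 363363, so 531441 ≥ 363363.
Inductive step: suppose the statement holds for some i ≥ 11, so 3·3^i ≥ 23i^4 + 20i^3.
Then 3·3^(i + 1) = 3·(3·3^i) ≥ 3·(23i^4 + 20i^3).
Also, for i ≥ 11 we have 3·(23i^4 + 20i^3) ≥ 23(i+1)^4 + 20(i+1)^3, since 3·(23i^4 + 20i^3) − (23(i+1)^4 + 20(i+1)^3) = 46i^4 - 52i^3 - 198i^2 - 152i - 43, which is nonnegative for all i ≥ 11.
Combining, 3·3^(i + 1) ≥ 23(i+1)^4 + 20(i+1)^3.
Hence, by induction on r, the claim holds for every r ≥ 11.
Hence the smallest such M is 11.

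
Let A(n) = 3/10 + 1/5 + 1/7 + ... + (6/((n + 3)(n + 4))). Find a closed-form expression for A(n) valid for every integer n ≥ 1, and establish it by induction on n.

A(n) = 3n/(2(n + 4))

We claim A(n) = 3n/(2(n + 4)) for all n ≥ 1.
For the base case n = 1: A(1) = 3/10, and the closed form gives 3/10. They agree.
For the inductive step, assume it holds for an arbitrary p ≥ 1, so A(p) = 3p/(2(p + 4)).
Then A(p+1) = A(p) + (6/((p + 4)(p + 5))) = (3p/(2(p + 4))) + (6/((p + 4)(p + 5))).
Simplifying, A(p+1) = 3(p + 1)/(2(p + 5)) = 3(p+1)/(2((p+1) + 4)),
which is the closed form with n = p+1.
This completes the induction.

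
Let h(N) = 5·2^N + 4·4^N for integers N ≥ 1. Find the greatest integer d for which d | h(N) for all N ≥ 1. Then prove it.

Computing the first values: h(1) = 26 and h(2) = 84; gcd(26, 84) = 2, so d ≤ 2.
We prove 2 | 5·2^N + 4·4^N for all N ≥ 1 by induction on N.
Base case (N = 1): h(1) = 26 = 2·(13), so 2 | h(1).
Inductive step: assume the claim holds for N = k, i.e. 2 | h(k). Then
h(k+1) − 4·h(k) = (5·2^(k+1) + 4·4^(k+1)) − 4·(5·2^k + 4·4^k) = (5)·2^k·(2 − 4) = (-10)·2^k. Since 2 | h(k) by the inductive hypothesis, 2 | 4·h(k); and 2 | -10 since -10 = 2·-5. Therefore 2 | h(k+1).
Hence, by induction on N, the claim holds for every N ≥ 1.
Therefore the largest such d is 2.

d = 2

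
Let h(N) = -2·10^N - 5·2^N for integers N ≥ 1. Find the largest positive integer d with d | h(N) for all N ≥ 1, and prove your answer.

d = 10

Computing the first values: h(1) = -30 and h(2) = -220; gcd(-30, -220) = 10, so d ≤ 10.
We prove 10 | -2·10^N - 5·2^N for all N ≥ 1 by induction on N.
Base case (N = 1): h(1) = -30 = 10·(-3), so 10 | h(1).
Inductive step: suppose the statement holds for some i ≥ 1, i.e. 10 | h(i). Then
h(i+1) − 10·h(i) = (-2·10^(i+1) - 5·2^(i+1)) − 10·(-2·10^i - 5·2^i) = (-5)·2^i·(2 − 10) = (40)·2^i. Since 10 | h(i) by the inductive hypothesis, 10 | 10·h(i); and 10 | 40 since 40 = 10·4. Therefore 10 | h(i+1).
By induction, the statement is established for all N ≥ 1.
Therefore the largest such d is 10.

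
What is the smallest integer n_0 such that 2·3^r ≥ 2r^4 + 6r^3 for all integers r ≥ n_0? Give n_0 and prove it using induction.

At r = 7: 4374 < 6860, so the inequality fails and n_0 ≥ 8. We prove 2·3^r ≥ 2r^4 + 6r^3 for all r ≥ 8.
For the base case r = 8: 2·3^r = 13122 and 2r^4 + 6r^3 = 11264, so 13122 ≥ 11264.
Inductive step: suppose the statement holds for some i ≥ 8, so 2·3^i ≥ 2i^4 + 6i^3.
Then 2·3^(i + 1) = 3·(2·3^i) ≥ 3·(2i^4 + 6i^3).
Also, for i ≥ 8 we have 3·(2i^4 + 6i^3) ≥ 2(i+1)^4 + 6(i+1)^3, since 3·(2i^4 + 6i^3) − (2(i+1)^4 + 6(i+1)^3) = 4i^4 + 4i^3 - 30i^2 - 26i - 8, which is nonnegative for all i ≥ 8.
Combining, 2·3^(i + 1) ≥ 2(i+1)^4 + 6(i+1)^3.
Hence, by induction on r, the claim holds for every r ≥ 8.
Hence the smallest such n_0 is 8.

n_0 = 8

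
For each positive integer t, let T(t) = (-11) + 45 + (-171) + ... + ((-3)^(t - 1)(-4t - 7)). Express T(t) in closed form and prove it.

T(t) = (-3)^t(t + 2) - 2

We claim T(t) = (-3)^t(t + 2) - 2 for all t ≥ 1.
For the base case t = 1: T(1) = -11, and the closed form gives -11. They agree.
Inductive step: assume the claim holds for t = j, so T(j) = (-3)^j(j + 2) - 2.
Then T(j+1) = T(j) + ((-3)^j(-4j - 11)) = ((-3)^j(j + 2) - 2) + ((-3)^j(-4j - 11)).
Simplifying, T(j+1) = -3(-3)^j·j - 9(-3)^j - 2 = (-3)^(j+1)((j+1) + 2) - 2,
which is the closed form with t = j+1.
Hence, by induction on t, the claim holds for every t ≥ 1.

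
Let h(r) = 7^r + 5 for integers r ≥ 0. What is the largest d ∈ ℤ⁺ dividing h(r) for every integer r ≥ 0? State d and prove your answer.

Computing the first values: h(0) = 6 and h(1) = 12; gcd(6, 12) = 6, so d ≤ 6.
We prove 6 | 7^r + 5 for all r ≥ 0 by induction on r.
For the base case r = 0: h(0) = 6 = 6·(1), so 6 | h(0).
Suppose the result is true for r = k, i.e. 6 | h(k). Then
h(k+1) = 7^(k+1) + 5 = 7·(7^k + 5) - 30 = 7·h(k) - 30. The first term is divisible by 6 by the inductive hypothesis, and -30 is divisible by 6. Hence 6 | h(k+1).
By the principle of mathematical induction, the result holds for all r ≥ 0.
Therefore the largest such d is 6.

d = 6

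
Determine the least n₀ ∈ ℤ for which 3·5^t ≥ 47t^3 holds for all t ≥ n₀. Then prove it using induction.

At t = 4: 1875 < 3008, so the inequality fails and n₀ ≥ 5. We prove 3·5^t ≥ 47t^3 for all t ≥ 5.
Base step (t = 5): 3·5^t = 9375 and 47t^3 = 5875, so 9375 ≥ 5875.
For the inductive step, assume it holds for an arbitrary j ≥ 5, so 3·5^j ≥ 47j^3.
Then 3·5^(j + 1) = 5·(3·5^j) ≥ 5·(47j^3).
Also, for j ≥ 5 we have 5·(47j^3) ≥ 47(j+1)^3, since 5 ≥ (1 + 1/j)^3 for all j ≥ 5.
Combining, 3·5^(j + 1) ≥ 47(j+1)^3.
Hence, by induction on t, the claim holds for every t ≥ 5.
Hence the smallest such n₀ is 5.

n₀ = 5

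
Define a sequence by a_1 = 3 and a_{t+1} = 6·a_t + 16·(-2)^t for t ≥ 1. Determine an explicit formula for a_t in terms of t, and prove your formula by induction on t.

Computing the first terms: a_1 = 3, a_2 = -14, a_3 = -20. This suggests a_t = (-2)^(t + 1) - 6^(t - 1).
Base case (t = 1): the formula gives 3 = 3 = a_1.
For the inductive step, assume it holds for an arbitrary i ≥ 1, so a_i = (-2)^(i + 1) - 6^(i - 1).
Then a_{i+1} = 6·a_i + 16·(-2)^i = 6·((-2)^(i + 1) - 6^(i - 1)) + 16·(-2)^i = (-2)^(i + 2) - 6^i = (-2)^((i+1) + 1) - 6^((i+1) - 1),
which is the claimed formula at t = i+1.
This completes the induction.

a_t = (-2)^(t + 1) - 6^(t - 1)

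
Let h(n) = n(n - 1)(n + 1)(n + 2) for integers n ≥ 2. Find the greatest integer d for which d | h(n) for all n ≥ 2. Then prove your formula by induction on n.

Computing the first values: h(2) = 24 and h(3) = 120; gcd(24, 120) = 24, so d ≤ 24.
We prove 24 | n(n - 1)(n + 1)(n + 2) for all n ≥ 2 by induction on n.
For the base case n = 2: h(2) = 24 = 24·(1), so 24 | h(2).
For the inductive step, assume it holds for an arbitrary k ≥ 2, i.e. 24 | h(k). Then
h(k+1) − h(k) = k·(k+1)·(k+2)·(k+3) − (k-1)·k·(k+1)·(k+2) = k·(k+1)·(k+2)·[(k+3) − (k-1)] = 4·k·(k+1)·(k+2). The product of 3 consecutive integers is divisible by (3)! = 6, so h(k+1) − h(k) is divisible by 4·6 = 24. By the inductive hypothesis 24 | h(k), hence 24 | h(k+1).
By the principle of mathematical induction, the result holds for all n ≥ 2.
Therefore the largest such d is 24.

d = 24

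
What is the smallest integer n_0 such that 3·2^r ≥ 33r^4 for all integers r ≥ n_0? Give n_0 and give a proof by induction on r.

At r = 21: 6291456 < 6417873, so the inequality fails and n_0 ≥ 22. We prove 3·2^r ≥ 33r^4 for all r ≥ 22.
Base step (r = 22): 3·2^r = 12582912 and 33r^4 = 7730448, so 12582912 ≥ 7730448.
Suppose the result is true for r = p, so 3·2^p ≥ 33p^4.
Then 3·2^(p + 1) = 2·(3·2^p) ≥ 2·(33p^4).
Also, for p ≥ 22 we have 2·(33p^4) ≥ 33(p+1)^4, since 2 ≥ (1 + 1/p)^4 for all p ≥ 22.
Combining, 3·2^(p + 1) ≥ 33(p+1)^4.
By induction, the statement is established for all r ≥ 22.
Hence the smallest such n_0 is 22.

n_0 = 22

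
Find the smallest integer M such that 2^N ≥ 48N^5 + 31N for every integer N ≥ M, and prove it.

M = 31

At N = 30: 1073741824 < 1166400930, so the inequality fails and M ≥ 31. We prove 2^N ≥ 48N^5 + 31N for all N ≥ 31.
Base step (N = 31): 2^N = 2147483648 and 48N^5 + 31N = 1374200209, so 2147483648 ≥ 1374200209.
For the inductive step, assume it holds for an arbitrary i ≥ 31, so 2^i ≥ 48i^5 + 31i.
Then 2^(i + 1) = 2·(2^i) ≥ 2·(48i^5 + 31i).
Also, for i ≥ 31 we have 2·(48i^5 + 31i) ≥ 48(i+1)^5 + 31(i+1), since 2·(48i^5 + 31i) − (48(i+1)^5 + 31(i+1)) = 48i^5 - 240i^4 - 480i^3 - 480i^2 - 209i - 79, which is nonnegative for all i ≥ 31.
Combining, 2^(i + 1) ≥ 48(i+1)^5 + 31(i+1).
By induction, the statement is established for all N ≥ 31.
Hence the smallest such M is 31.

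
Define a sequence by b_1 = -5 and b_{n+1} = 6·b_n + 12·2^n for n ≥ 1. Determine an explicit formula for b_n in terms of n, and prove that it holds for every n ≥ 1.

Computing the first terms: b_1 = -5, b_2 = -6, b_3 = 12. This suggests b_n = -3·2^n + 6^(n - 1).
Base case (n = 1): the formula gives -5 = -5 = b_1.
Inductive step: assume the claim holds for n = i, so b_i = -3·2^i + 6^(i - 1).
Then b_{i+1} = 6·b_i + 12·2^i = 6·(-3·2^i + 6^(i - 1)) + 12·2^i = -3·2^(i + 1) + 6^i = -3·2^(i+1) + 6^((i+1) - 1),
which is the claimed formula at n = i+1.
By the principle of mathematical induction, the result holds for all n ≥ 1.

b_n = -3·2^n + 6^(n - 1)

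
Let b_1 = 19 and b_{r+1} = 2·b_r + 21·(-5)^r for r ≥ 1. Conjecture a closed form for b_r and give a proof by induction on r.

b_r = -3(-5)^r + 2^(r + 1)

Computing the first terms: b_1 = 19, b_2 = -67, b_3 = 391. This suggests b_r = -3(-5)^r + 2^(r + 1).
For the base case r = 1: the formula gives 19 = 19 = b_1.
For the inductive step, assume it holds for an arbitrary p ≥ 1, so b_p = -3(-5)^p + 2^(p + 1).
Then b_{p+1} = 2·b_p + 21·(-5)^p = 2·(-3(-5)^p + 2^(p + 1)) + 21·(-5)^p = -3(-5)^(p + 1) + 2^(p + 2) = -3(-5)^(p+1) + 2^((p+1) + 1),
which is the claimed formula at r = p+1.
By induction, the statement is established for all r ≥ 1.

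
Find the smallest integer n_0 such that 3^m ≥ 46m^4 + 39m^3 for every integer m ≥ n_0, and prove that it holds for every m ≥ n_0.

At m = 12: 531441 < 1021248, so the inequality fails and n_0 ≥ 13. We prove 3^m ≥ 46m^4 + 39m^3 for all m ≥ 13.
Base step (m = 13): 3^m = 1594323 and 46m^4 + 39m^3 = 1399489, so 1594323 ≥ 1399489.
Inductive step: assume the claim holds for m = i, so 3^i ≥ 46i^4 + 39i^3.
Then 3^(i + 1) = 3·(3^i) ≥ 3·(46i^4 + 39i^3).
Also, for i ≥ 13 we have 3·(46i^4 + 39i^3) ≥ 46(i+1)^4 + 39(i+1)^3, since 3·(46i^4 + 39i^3) − (46(i+1)^4 + 39(i+1)^3) = 92i^4 - 106i^3 - 393i^2 - 301i - 85, which is nonnegative for all i ≥ 13.
Combining, 3^(i + 1) ≥ 46(i+1)^4 + 39(i+1)^3.
By the principle of mathematical induction, the result holds for all m ≥ 13.
Hence the smallest such n_0 is 13.

n_0 = 13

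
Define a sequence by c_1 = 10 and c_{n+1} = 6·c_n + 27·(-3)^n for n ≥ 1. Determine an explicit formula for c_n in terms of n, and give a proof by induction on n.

Computing the first terms: c_1 = 10, c_2 = -21, c_3 = 117. This suggests c_n = (-3)^(n + 1) + 6^(n - 1).
Base step (n = 1): the formula gives 10 = 10 = c_1.
Suppose the result is true for n = p, so c_p = (-3)^(p + 1) + 6^(p - 1).
Then c_{p+1} = 6·c_p + 27·(-3)^p = 6·((-3)^(p + 1) + 6^(p - 1)) + 27·(-3)^p = (-3)^(p + 2) + 6^p = (-3)^((p+1) + 1) + 6^((p+1) - 1),
which is the claimed formula at n = p+1.
This completes the induction.

c_n = (-3)^(n + 1) + 6^(n - 1)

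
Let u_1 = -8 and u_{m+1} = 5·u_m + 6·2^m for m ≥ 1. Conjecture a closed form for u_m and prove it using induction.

u_m = -2^(m + 1) - 4·5^(m - 1)

Computing the first terms: u_1 = -8, u_2 = -28, u_3 = -116. This suggests u_m = -2^(m + 1) - 4·5^(m - 1).
When m = 1: the formula gives -8 = -8 = u_1.
Inductive step: suppose the statement holds for some j ≥ 1, so u_j = -2^(j + 1) - 4·5^(j - 1).
Then u_{j+1} = 5·u_j + 6·2^j = 5·(-2^(j + 1) - 4·5^(j - 1)) + 6·2^j = -2^(j + 2) - 4·5^j = -2^((j+1) + 1) - 4·5^((j+1) - 1),
which is the claimed formula at m = j+1.
This completes the induction.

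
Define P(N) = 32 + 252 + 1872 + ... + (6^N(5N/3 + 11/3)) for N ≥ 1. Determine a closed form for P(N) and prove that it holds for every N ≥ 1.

P(N) = 2·6^N(N + 2) - 4

We claim P(N) = 2·6^N(N + 2) - 4 for all N ≥ 1.
For the base case N = 1: P(1) = 32, and the closed form gives 32. They agree.
Inductive step: assume the claim holds for N = r, so P(r) = 2·6^r(r + 2) - 4.
Then P(r+1) = P(r) + (6^r(10r + 32)) = (2·6^r(r + 2) - 4) + (6^r(10r + 32)).
Simplifying, P(r+1) = 12·6^r·r + 36·6^r - 4 = 2·6^(r+1)((r+1) + 2) - 4,
which is the closed form with N = r+1.
This completes the induction.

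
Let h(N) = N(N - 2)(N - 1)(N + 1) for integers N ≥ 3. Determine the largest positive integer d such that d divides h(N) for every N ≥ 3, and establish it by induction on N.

d = 24

Computing the first values: h(3) = 24 and h(4) = 120; gcd(24, 120) = 24, so d ≤ 24.
We prove 24 | N(N - 2)(N - 1)(N + 1) for all N ≥ 3 by induction on N.
For the base case N = 3: h(3) = 24 = 24·(1), so 24 | h(3).
Inductive step: assume the claim holds for N = m, i.e. 24 | h(m). Then
h(m+1) − h(m) = (m-1)·m·(m+1)·(m+2) − (m-2)·(m-1)·m·(m+1) = (m-1)·m·(m+1)·[(m+2) − (m-2)] = 4·(m-1)·m·(m+1). The product of 3 consecutive integers is divisible by (3)! = 6, so h(m+1) − h(m) is divisible by 4·6 = 24. By the inductive hypothesis 24 | h(m), hence 24 | h(m+1).
By induction, the statement is established for all N ≥ 3.
Therefore the largest such d is 24.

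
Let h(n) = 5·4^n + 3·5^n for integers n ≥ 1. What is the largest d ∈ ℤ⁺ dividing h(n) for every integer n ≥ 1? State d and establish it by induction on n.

Computing the first values: h(1) = 35 and h(2) = 155; gcd(35, 155) = 5, so d ≤ 5.
We prove 5 | 5·4^n + 3·5^n for all n ≥ 1 by induction on n.
Base case (n = 1): h(1) = 35 = 5·(7), so 5 | h(1).
Inductive step: suppose the statement holds for some r ≥ 1, i.e. 5 | h(r). Then
h(r+1) − 5·h(r) = (5·4^(r+1) + 3·5^(r+1)) − 5·(5·4^r + 3·5^r) = (5)·4^r·(4 − 5) = (-5)·4^r. Since 5 | h(r) by the inductive hypothesis, 5 | 5·h(r); and 5 | -5 since -5 = 5·-1. Therefore 5 | h(r+1).
This completes the induction.
Therefore the largest such d is 5.

d = 5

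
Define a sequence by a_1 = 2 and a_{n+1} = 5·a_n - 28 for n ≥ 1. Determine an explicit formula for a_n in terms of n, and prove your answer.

a_n = -5^n + 7

Computing the first terms: a_1 = 2, a_2 = -18, a_3 = -118. This suggests a_n = -5^n + 7.
Base case (n = 1): the formula gives 2 = 2 = a_1.
Inductive step: suppose the statement holds for some p ≥ 1, so a_p = -5^p + 7.
Then a_{p+1} = 5·a_p - 28 = 5·(-5^p + 7) - 28 = -5^(p + 1) + 7,
which is the claimed formula at n = p+1.
This completes the induction.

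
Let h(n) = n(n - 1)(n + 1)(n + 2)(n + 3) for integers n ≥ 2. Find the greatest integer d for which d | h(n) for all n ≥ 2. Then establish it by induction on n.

Computing the first values: h(2) = 120 and h(3) = 720; gcd(120, 720) = 120, so d ≤ 120.
We prove 120 | n(n - 1)(n + 1)(n + 2)(n + 3) for all n ≥ 2 by induction on n.
Base case (n = 2): h(2) = 120 = 120·(1), so 120 | h(2).
Inductive step: suppose the statement holds for some i ≥ 2, i.e. 120 | h(i). Then
h(i+1) − h(i) = i·(i+1)·(i+2)·(i+3)·(i+4) − (i-1)·i·(i+1)·(i+2)·(i+3) = i·(i+1)·(i+2)·(i+3)·[(i+4) − (i-1)] = 5·i·(i+1)·(i+2)·(i+3). The product of 4 consecutive integers is divisible by (4)! = 24, so h(i+1) − h(i) is divisible by 5·24 = 120. By the inductive hypothesis 120 | h(i), hence 120 | h(i+1).
By the principle of mathematical induction, the result holds for all n ≥ 2.
Therefore the largest such d is 120.

d = 120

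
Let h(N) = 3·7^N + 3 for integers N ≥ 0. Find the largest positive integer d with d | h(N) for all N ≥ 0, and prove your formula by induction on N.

d = 6

Computing the first values: h(0) = 6 and h(1) = 24; gcd(6, 24) = 6, so d ≤ 6.
We prove 6 | 3·7^N + 3 for all N ≥ 0 by induction on N.
Base step (N = 0): h(0) = 6 = 6·(1), so 6 | h(0).
For the inductive step, assume it holds for an arbitrary k ≥ 0, i.e. 6 | h(k). Then
h(k+1) = 3·7^(k+1) + 3 = 7·(3·7^k + 3) - 18 = 7·h(k) - 18. The first term is divisible by 6 by the inductive hypothesis, and -18 is divisible by 6. Hence 6 | h(k+1).
By induction, the statement is established for all N ≥ 0.
Therefore the largest such d is 6.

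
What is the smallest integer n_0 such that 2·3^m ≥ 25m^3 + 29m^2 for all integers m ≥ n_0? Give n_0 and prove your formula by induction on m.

At m = 8: 13122 < 14656, so the inequality fails and n_0 ≥ 9. We prove 2·3^m ≥ 25m^3 + 29m^2 for all m ≥ 9.
When m = 9: 2·3^m = 39366 and 25m^3 + 29m^2 = 20574, so 39366 ≥ 20574.
Inductive step: suppose the statement holds for some r ≥ 9, so 2·3^r ≥ 25r^3 + 29r^2.
Then 2·3^(r + 1) = 3·(2·3^r) ≥ 3·(25r^3 + 29r^2).
Also, for r ≥ 9 we have 3·(25r^3 + 29r^2) ≥ 25(r+1)^3 + 29(r+1)^2, since 3·(25r^3 + 29r^2) − (25(r+1)^3 + 29(r+1)^2) = 50r^3 - 17r^2 - 133r - 54, which is nonnegative for all r ≥ 9.
Combining, 2·3^(r + 1) ≥ 25(r+1)^3 + 29(r+1)^2.
This completes the induction.
Hence the smallest such n_0 is 9.

n_0 = 9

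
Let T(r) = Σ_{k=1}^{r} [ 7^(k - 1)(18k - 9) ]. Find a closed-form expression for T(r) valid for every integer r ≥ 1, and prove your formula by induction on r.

T(r) = 7^r(3r - 2) + 2

We claim T(r) = 7^r(3r - 2) + 2 for all r ≥ 1.
For the base case r = 1: T(1) = 9, and the closed form gives 9. They agree.
Inductive step: assume the claim holds for r = k, so T(k) = 7^k(3k - 2) + 2.
Then T(k+1) = T(k) + (7^k(18k + 9)) = (7^k(3k - 2) + 2) + (7^k(18k + 9)).
Simplifying, T(k+1) = 21·7^k·k + 7·7^k + 2 = 7^(k+1)(3(k+1) - 2) + 2,
which is the closed form with r = k+1.
By the principle of mathematical induction, the result holds for all r ≥ 1.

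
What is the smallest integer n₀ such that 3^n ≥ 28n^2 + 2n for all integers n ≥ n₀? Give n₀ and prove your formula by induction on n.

At n = 6: 729 < 1020, so the inequality fails and n₀ ≥ 7. We prove 3^n ≥ 28n^2 + 2n for all n ≥ 7.
Base step (n = 7): 3^n = 2187 and 28n^2 + 2n = 1386, so 2187 ≥ 1386.
Suppose the result is true for n = j, so 3^j ≥ 28j^2 + 2j.
Then 3^(j + 1) = 3·(3^j) ≥ 3·(28j^2 + 2j).
Also, for j ≥ 7 we have 3·(28j^2 + 2j) ≥ 28(j+1)^2 + 2(j+1), since 3·(28j^2 + 2j) − (28(j+1)^2 + 2(j+1)) = 56j^2 - 52j - 30, which is nonnegative for all j ≥ 7.
Combining, 3^(j + 1) ≥ 28(j+1)^2 + 2(j+1).
By the principle of mathematical induction, the result holds for all n ≥ 7.
Hence the smallest such n₀ is 7.

n₀ = 7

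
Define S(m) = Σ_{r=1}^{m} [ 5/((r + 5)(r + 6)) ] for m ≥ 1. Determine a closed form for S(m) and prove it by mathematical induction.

S(m) = 5m/(6(m + 6))

We claim S(m) = 5m/(6(m + 6)) for all m ≥ 1.
Base case (m = 1): S(1) = 5/42, and the closed form gives 5/42. They agree.
For the inductive step, assume it holds for an arbitrary r ≥ 1, so S(r) = 5r/(6(r + 6)).
Then S(r+1) = S(r) + (5/((r + 6)(r + 7))) = (5r/(6(r + 6))) + (5/((r + 6)(r + 7))).
Simplifying, S(r+1) = 5(r + 1)/(6(r + 7)) = 5(r+1)/(6((r+1) + 6)),
which is the closed form with m = r+1.
This completes the induction.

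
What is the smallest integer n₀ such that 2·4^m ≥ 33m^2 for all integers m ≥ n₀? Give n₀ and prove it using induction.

At m = 4: 512 < 528, so the inequality fails and n₀ ≥ 5. We prove 2·4^m ≥ 33m^2 for all m ≥ 5.
Base step (m = 5): 2·4^m = 2048 and 33m^2 = 825, so 2048 ≥ 825.
Inductive step: suppose the statement holds for some j ≥ 5, so 2·4^j ≥ 33j^2.
Then 2·4^(j + 1) = 4·(2·4^j) ≥ 4·(33j^2).
Also, for j ≥ 5 we have 4·(33j^2) ≥ 33(j+1)^2, since 4 ≥ (1 + 1/j)^2 for all j ≥ 5.
Combining, 2·4^(j + 1) ≥ 33(j+1)^2.
By the principle of mathematical induction, the result holds for all m ≥ 5.
Hence the smallest such n₀ is 5.

n₀ = 5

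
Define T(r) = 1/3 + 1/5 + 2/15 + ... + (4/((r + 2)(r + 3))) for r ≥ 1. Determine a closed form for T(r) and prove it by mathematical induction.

T(r) = 4r/(3(r + 3))

We claim T(r) = 4r/(3(r + 3)) for all r ≥ 1.
For the base case r = 1: T(1) = 1/3, and the closed form gives 1/3. They agree.
Suppose the result is true for r = p, so T(p) = 4p/(3(p + 3)).
Then T(p+1) = T(p) + (4/((p + 3)(p + 4))) = (4p/(3(p + 3))) + (4/((p + 3)(p + 4))).
Simplifying, T(p+1) = 4(p + 1)/(3(p + 4)) = 4(p+1)/(3((p+1) + 3)),
which is the closed form with r = p+1.
Hence, by induction on r, the claim holds for every r ≥ 1.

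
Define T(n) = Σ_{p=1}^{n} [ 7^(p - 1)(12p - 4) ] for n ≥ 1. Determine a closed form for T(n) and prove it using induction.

We claim T(n) = 7^n(2n - 1) + 1 for all n ≥ 1.
For the base case n = 1: T(1) = 8, and the closed form gives 8. They agree.
Suppose the result is true for n = p, so T(p) = 7^p(2p - 1) + 1.
Then T(p+1) = T(p) + (7^p(12p + 8)) = (7^p(2p - 1) + 1) + (7^p(12p + 8)).
Simplifying, T(p+1) = 14·7^p·p + 7·7^p + 1 = 7^(p+1)(2(p+1) - 1) + 1,
which is the closed form with n = p+1.
By induction, the statement is established for all n ≥ 1.

T(n) = 7^n(2n - 1) + 1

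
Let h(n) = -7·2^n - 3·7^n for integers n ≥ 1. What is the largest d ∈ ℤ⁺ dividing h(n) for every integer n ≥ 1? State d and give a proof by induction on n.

d = 35

Computing the first values: h(1) = -35 and h(2) = -175; gcd(-35, -175) = 35, so d ≤ 35.
We prove 35 | -7·2^n - 3·7^n for all n ≥ 1 by induction on n.
When n = 1: h(1) = -35 = 35·(-1), so 35 | h(1).
Suppose the result is true for n = j, i.e. 35 | h(j). Then
h(j+1) − 7·h(j) = (-7·2^(j+1) - 3·7^(j+1)) − 7·(-7·2^j - 3·7^j) = (-7)·2^j·(2 − 7) = (35)·2^j. Since 35 | h(j) by the inductive hypothesis, 35 | 7·h(j); and 35 | 35 since 35 = 35·1. Therefore 35 | h(j+1).
By induction, the statement is established for all n ≥ 1.
Therefore the largest such d is 35.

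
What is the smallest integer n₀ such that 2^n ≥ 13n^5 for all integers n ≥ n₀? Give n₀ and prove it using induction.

At n = 27: 134217728 < 186535791, so the inequality fails and n₀ ≥ 28. We prove 2^n ≥ 13n^5 for all n ≥ 28.
Base case (n = 28): 2^n = 268435456 and 13n^5 = 223734784, so 268435456 ≥ 223734784.
Inductive step: assume the claim holds for n = k, so 2^k ≥ 13k^5.
Then 2^(k + 1) = 2·(2^k) ≥ 2·(13k^5).
Also, for k ≥ 28 we have 2·(13k^5) ≥ 13(k+1)^5, since 2 ≥ (1 + 1/k)^5 for all k ≥ 28.
Combining, 2^(k + 1) ≥ 13(k+1)^5.
By the principle of mathematical induction, the result holds for all n ≥ 28.
Hence the smallest such n₀ is 28.

n₀ = 28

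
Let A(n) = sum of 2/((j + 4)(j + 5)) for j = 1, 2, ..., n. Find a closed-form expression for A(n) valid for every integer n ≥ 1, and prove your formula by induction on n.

A(n) = 2n/(5(n + 5))

We claim A(n) = 2n/(5(n + 5)) for all n ≥ 1.
Base case (n = 1): A(1) = 1/15, and the closed form gives 1/15. They agree.
Inductive step: suppose the statement holds for some j ≥ 1, so A(j) = 2j/(5(j + 5)).
Then A(j+1) = A(j) + (2/((j + 5)(j + 6))) = (2j/(5(j + 5))) + (2/((j + 5)(j + 6))).
Simplifying, A(j+1) = 2(j + 1)/(5(j + 6)) = 2(j+1)/(5((j+1) + 5)),
which is the closed form with n = j+1.
Hence, by induction on n, the claim holds for every n ≥ 1.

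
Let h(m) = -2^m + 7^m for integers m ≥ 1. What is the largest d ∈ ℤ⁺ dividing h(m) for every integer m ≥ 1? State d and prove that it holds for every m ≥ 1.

Computing the first values: h(1) = 5 and h(2) = 45; gcd(5, 45) = 5, so d ≤ 5.
We prove 5 | -2^m + 7^m for all m ≥ 1 by induction on m.
Base case (m = 1): h(1) = 5 = 5·(1), so 5 | h(1).
Suppose the result is true for m = r, i.e. 5 | h(r). Then
7^{r+1} − 2^{r+1} = 7·7^r − 2·2^r = 7·(7^r − 2^r) + (5)·2^r. The first term is divisible by 5 by the inductive hypothesis, and the second term (5)·2^r is divisible by 5 since 5 | 5. Hence 5 | h(r+1).
By the principle of mathematical induction, the result holds for all m ≥ 1.
Therefore the largest such d is 5.

d = 5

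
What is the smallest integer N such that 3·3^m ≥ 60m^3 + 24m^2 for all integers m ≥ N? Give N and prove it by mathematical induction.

At m = 8: 19683 < 32256, so the inequality fails and N ≥ 9. We prove 3·3^m ≥ 60m^3 + 24m^2 for all m ≥ 9.
For the base case m = 9: 3·3^m = 59049 and 60m^3 + 24m^2 = 45684, so 59049 ≥ 45684.
Inductive step: suppose the statement holds for some j ≥ 9, so 3·3^j ≥ 60j^3 + 24j^2.
Then 3·3^(j + 1) = 3·(3·3^j) ≥ 3·(60j^3 + 24j^2).
Also, for j ≥ 9 we have 3·(60j^3 + 24j^2) ≥ 60(j+1)^3 + 24(j+1)^2, since 3·(60j^3 + 24j^2) − (60(j+1)^3 + 24(j+1)^2) = 120j^3 - 132j^2 - 228j - 84, which is nonnegative for all j ≥ 9.
Combining, 3·3^(j + 1) ≥ 60(j+1)^3 + 24(j+1)^2.
Hence, by induction on m, the claim holds for every m ≥ 9.
Hence the smallest such N is 9.

N = 9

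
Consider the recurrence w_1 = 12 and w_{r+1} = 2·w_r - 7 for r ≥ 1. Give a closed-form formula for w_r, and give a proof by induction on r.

Computing the first terms: w_1 = 12, w_2 = 17, w_3 = 27. This suggests w_r = 5·2^(r - 1) + 7.
For the base case r = 1: the formula gives 12 = 12 = w_1.
Suppose the result is true for r = i, so w_i = 5·2^(i - 1) + 7.
Then w_{i+1} = 2·w_i - 7 = 2·(5·2^(i - 1) + 7) - 7 = 5·2^i + 7 = 5·2^((i+1) - 1) + 7,
which is the claimed formula at r = i+1.
This completes the induction.

w_r = 5·2^(r - 1) + 7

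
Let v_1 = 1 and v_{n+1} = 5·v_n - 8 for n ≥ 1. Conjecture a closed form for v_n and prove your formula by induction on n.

Computing the first terms: v_1 = 1, v_2 = -3, v_3 = -23. This suggests v_n = -5^(n - 1) + 2.
Base case (n = 1): the formula gives 1 = 1 = v_1.
Suppose the result is true for n = m, so v_m = -5^(m - 1) + 2.
Then v_{m+1} = 5·v_m - 8 = 5·(-5^(m - 1) + 2) - 8 = -5^m + 2 = -5^((m+1) - 1) + 2,
which is the claimed formula at n = m+1.
Hence, by induction on n, the claim holds for every n ≥ 1.

v_n = -5^(n - 1) + 2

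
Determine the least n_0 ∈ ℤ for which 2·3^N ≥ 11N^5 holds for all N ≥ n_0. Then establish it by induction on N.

n_0 = 14

At N = 13: 3188646 < 4084223, so the inequality fails and n_0 ≥ 14. We prove 2·3^N ≥ 11N^5 for all N ≥ 14.
Base case (N = 14): 2·3^N = 9565938 and 11N^5 = 5916064, so 9565938 ≥ 5916064.
Suppose the result is true for N = j, so 2·3^j ≥ 11j^5.
Then 2·3^(j + 1) = 3·(2·3^j) ≥ 3·(11j^5).
Also, for j ≥ 14 we have 3·(11j^5) ≥ 11(j+1)^5, since 3 ≥ (1 + 1/j)^5 for all j ≥ 14.
Combining, 2·3^(j + 1) ≥ 11(j+1)^5.
This completes the induction.
Hence the smallest such n_0 is 14.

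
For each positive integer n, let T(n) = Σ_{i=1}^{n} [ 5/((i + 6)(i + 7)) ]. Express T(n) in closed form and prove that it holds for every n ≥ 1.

We claim T(n) = 5n/(7(n + 7)) for all n ≥ 1.
Base step (n = 1): T(1) = 5/56, and the closed form gives 5/56. They agree.
Inductive step: assume the claim holds for n = i, so T(i) = 5i/(7(i + 7)).
Then T(i+1) = T(i) + (5/((i + 7)(i + 8))) = (5i/(7(i + 7))) + (5/((i + 7)(i + 8))).
Simplifying, T(i+1) = 5(i + 1)/(7(i + 8)) = 5(i+1)/(7((i+1) + 7)),
which is the closed form with n = i+1.
This completes the induction.

T(n) = 5n/(7(n + 7))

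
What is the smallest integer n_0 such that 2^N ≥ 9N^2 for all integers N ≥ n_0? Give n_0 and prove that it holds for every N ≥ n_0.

n_0 = 10

At N = 9: 512 < 729, so the inequality fails and n_0 ≥ 10. We prove 2^N ≥ 9N^2 for all N ≥ 10.
Base step (N = 10): 2^N = 1024 and 9N^2 = 900, so 1024 ≥ 900.
Inductive step: assume the claim holds for N = p, so 2^p ≥ 9p^2.
Then 2^(p + 1) = 2·(2^p) ≥ 2·(9p^2).
Also, for p ≥ 10 we have 2·(9p^2) ≥ 9(p+1)^2, since 2 ≥ (1 + 1/p)^2 for all p ≥ 10.
Combining, 2^(p + 1) ≥ 9(p+1)^2.
Hence, by induction on N, the claim holds for every N ≥ 10.
Hence the smallest such n_0 is 10.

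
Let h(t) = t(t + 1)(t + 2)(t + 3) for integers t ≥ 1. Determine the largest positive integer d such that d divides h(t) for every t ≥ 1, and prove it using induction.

d = 24

Computing the first values: h(1) = 24 and h(2) = 120; gcd(24, 120) = 24, so d ≤ 24.
We prove 24 | t(t + 1)(t + 2)(t + 3) for all t ≥ 1 by induction on t.
When t = 1: h(1) = 24 = 24·(1), so 24 | h(1).
For the inductive step, assume it holds for an arbitrary k ≥ 1, i.e. 24 | h(k). Then
h(k+1) − h(k) = (k+1)·(k+2)·(k+3)·(k+4) − k·(k+1)·(k+2)·(k+3) = (k+1)·(k+2)·(k+3)·[(k+4) − k] = 4·(k+1)·(k+2)·(k+3). The product of 3 consecutive integers is divisible by (3)! = 6, so h(k+1) − h(k) is divisible by 4·6 = 24. By the inductive hypothesis 24 | h(k), hence 24 | h(k+1).
This completes the induction.
Therefore the largest such d is 24.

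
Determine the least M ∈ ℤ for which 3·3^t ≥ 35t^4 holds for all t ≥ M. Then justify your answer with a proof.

M = 11

At t = 10: 177147 < 350000, so the inequality fails and M ≥ 11. We prove 3·3^t ≥ 35t^4 for all t ≥ 11.
For the base case t = 11: 3·3^t = 531441 and 35t^4 = 512435, so 531441 ≥ 512435.
For the inductive step, assume it holds for an arbitrary p ≥ 11, so 3·3^p ≥ 35p^4.
Then 3·3^(p + 1) = 3·(3·3^p) ≥ 3·(35p^4).
Also, for p ≥ 11 we have 3·(35p^4) ≥ 35(p+1)^4, since 3 ≥ (1 + 1/p)^4 for all p ≥ 11.
Combining, 3·3^(p + 1) ≥ 35(p+1)^4.
By induction, the statement is established for all t ≥ 11.
Hence the smallest such M is 11.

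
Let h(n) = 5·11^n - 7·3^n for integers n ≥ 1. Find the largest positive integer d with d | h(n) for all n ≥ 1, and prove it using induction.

Computing the first values: h(1) = 34 and h(2) = 542; gcd(34, 542) = 2, so d ≤ 2.
We prove 2 | 5·11^n - 7·3^n for all n ≥ 1 by induction on n.
When n = 1: h(1) = 34 = 2·(17), so 2 | h(1).
Inductive step: suppose the statement holds for some m ≥ 1, i.e. 2 | h(m). Then
h(m+1) − 11·h(m) = (5·11^(m+1) - 7·3^(m+1)) − 11·(5·11^m - 7·3^m) = (-7)·3^m·(3 − 11) = (56)·3^m. Since 2 | h(m) by the inductive hypothesis, 2 | 11·h(m); and 2 | 56 since 56 = 2·28. Therefore 2 | h(m+1).
This completes the induction.
Therefore the largest such d is 2.

d = 2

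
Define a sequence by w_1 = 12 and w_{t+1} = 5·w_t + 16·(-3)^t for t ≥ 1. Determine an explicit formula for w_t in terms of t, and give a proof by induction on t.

w_t = -2(-3)^t + 6·5^(t - 1)

Computing the first terms: w_1 = 12, w_2 = 12, w_3 = 204. This suggests w_t = -2(-3)^t + 6·5^(t - 1).
For the base case t = 1: the formula gives 12 = 12 = w_1.
Inductive step: suppose the statement holds for some k ≥ 1, so w_k = -2(-3)^k + 6·5^(k - 1).
Then w_{k+1} = 5·w_k + 16·(-3)^k = 5·(-2(-3)^k + 6·5^(k - 1)) + 16·(-3)^k = -2(-3)^(k + 1) + 6·5^k = -2(-3)^(k+1) + 6·5^((k+1) - 1),
which is the claimed formula at t = k+1.
Hence, by induction on t, the claim holds for every t ≥ 1.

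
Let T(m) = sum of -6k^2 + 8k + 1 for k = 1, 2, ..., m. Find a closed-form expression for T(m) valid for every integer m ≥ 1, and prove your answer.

We claim T(m) = -m(2m^2 - m - 4) for all m ≥ 1.
When m = 1: T(1) = 3, and the closed form gives 3. They agree.
Inductive step: assume the claim holds for m = k, so T(k) = k(-2k^2 + k + 4).
Then T(k+1) = T(k) + (-6k^2 - 4k + 3) = (k(-2k^2 + k + 4)) + (-6k^2 - 4k + 3).
Simplifying, T(k+1) = -(k + 1)(2k^2 + 3k - 3) = -(k+1)(2(k+1)^2 - (k+1) - 4),
which is the closed form with m = k+1.
By the principle of mathematical induction, the result holds for all m ≥ 1.

T(m) = -m(2m^2 - m - 4)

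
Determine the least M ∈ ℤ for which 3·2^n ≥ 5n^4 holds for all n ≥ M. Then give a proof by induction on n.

M = 18

At n = 17: 393216 < 417605, so the inequality fails and M ≥ 18. We prove 3·2^n ≥ 5n^4 for all n ≥ 18.
Base step (n = 18): 3·2^n = 786432 and 5n^4 = 524880, so 786432 ≥ 524880.
Inductive step: assume the claim holds for n = k, so 3·2^k ≥ 5k^4.
Then 3·2^(k + 1) = 2·(3·2^k) ≥ 2·(5k^4).
Also, for k ≥ 18 we have 2·(5k^4) ≥ 5(k+1)^4, since 2 ≥ (1 + 1/k)^4 for all k ≥ 18.
Combining, 3·2^(k + 1) ≥ 5(k+1)^4.
By the principle of mathematical induction, the result holds for all n ≥ 18.
Hence the smallest such M is 18.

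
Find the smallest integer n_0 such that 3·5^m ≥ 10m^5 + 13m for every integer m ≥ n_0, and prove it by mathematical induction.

At m = 6: 46875 < 77838, so the inequality fails and n_0 ≥ 7. We prove 3·5^m ≥ 10m^5 + 13m for all m ≥ 7.
For the base case m = 7: 3·5^m = 234375 and 10m^5 + 13m = 168161, so 234375 ≥ 168161.
Inductive step: assume the claim holds for m = j, so 3·5^j ≥ 10j^5 + 13j.
Then 3·5^(j + 1) = 5·(3·5^j) ≥ 5·(10j^5 + 13j).
Also, for j ≥ 7 we have 5·(10j^5 + 13j) ≥ 10(j+1)^5 + 13(j+1), since 5·(10j^5 + 13j) − (10(j+1)^5 + 13(j+1)) = 40j^5 - 50j^4 - 100j^3 - 100j^2 + 2j - 23, which is nonnegative for all j ≥ 7.
Combining, 3·5^(j + 1) ≥ 10(j+1)^5 + 13(j+1).
By induction, the statement is established for all m ≥ 7.
Hence the smallest such n_0 is 7.

n_0 = 7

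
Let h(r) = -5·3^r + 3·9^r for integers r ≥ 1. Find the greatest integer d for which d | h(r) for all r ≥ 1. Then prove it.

Computing the first values: h(1) = 12 and h(2) = 198; gcd(12, 198) = 6, so d ≤ 6.
We prove 6 | -5·3^r + 3·9^r for all r ≥ 1 by induction on r.
Base step (r = 1): h(1) = 12 = 6·(2), so 6 | h(1).
Inductive step: suppose the statement holds for some p ≥ 1, i.e. 6 | h(p). Then
h(p+1) − 9·h(p) = (-5·3^(p+1) + 3·9^(p+1)) − 9·(-5·3^p + 3·9^p) = (-5)·3^p·(3 − 9) = (30)·3^p. Since 6 | h(p) by the inductive hypothesis, 6 | 9·h(p); and 6 | 30 since 30 = 6·5. Therefore 6 | h(p+1).
Hence, by induction on r, the claim holds for every r ≥ 1.
Therefore the largest such d is 6.

d = 6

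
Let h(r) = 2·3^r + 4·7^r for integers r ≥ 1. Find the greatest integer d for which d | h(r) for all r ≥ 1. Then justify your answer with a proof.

Computing the first values: h(1) = 34 and h(2) = 214; gcd(34, 214) = 2, so d ≤ 2.
We prove 2 | 2·3^r + 4·7^r for all r ≥ 1 by induction on r.
Base case (r = 1): h(1) = 34 = 2·(17), so 2 | h(1).
Suppose the result is true for r = p, i.e. 2 | h(p). Then
h(p+1) − 7·h(p) = (2·3^(p+1) + 4·7^(p+1)) − 7·(2·3^p + 4·7^p) = (2)·3^p·(3 − 7) = (-8)·3^p. Since 2 | h(p) by the inductive hypothesis, 2 | 7·h(p); and 2 | -8 since -8 = 2·-4. Therefore 2 | h(p+1).
Hence, by induction on r, the claim holds for every r ≥ 1.
Therefore the largest such d is 2.

d = 2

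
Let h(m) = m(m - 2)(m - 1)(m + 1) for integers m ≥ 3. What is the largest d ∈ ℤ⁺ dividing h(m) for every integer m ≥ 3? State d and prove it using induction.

Computing the first values: h(3) = 24 and h(4) = 120; gcd(24, 120) = 24, so d ≤ 24.
We prove 24 | m(m - 2)(m - 1)(m + 1) for all m ≥ 3 by induction on m.
For the base case m = 3: h(3) = 24 = 24·(1), so 24 | h(3).
For the inductive step, assume it holds for an arbitrary p ≥ 3, i.e. 24 | h(p). Then
h(p+1) − h(p) = (p-1)·p·(p+1)·(p+2) − (p-2)·(p-1)·p·(p+1) = (p-1)·p·(p+1)·[(p+2) − (p-2)] = 4·(p-1)·p·(p+1). The product of 3 consecutive integers is divisible by (3)! = 6, so h(p+1) − h(p) is divisible by 4·6 = 24. By the inductive hypothesis 24 | h(p), hence 24 | h(p+1).
By induction, the statement is established for all m ≥ 3.
Therefore the largest such d is 24.

d = 24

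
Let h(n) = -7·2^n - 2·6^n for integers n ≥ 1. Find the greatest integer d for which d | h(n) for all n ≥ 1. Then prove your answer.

Computing the first values: h(1) = -26 and h(2) = -100; gcd(-26, -100) = 2, so d ≤ 2.
We prove 2 | -7·2^n - 2·6^n for all n ≥ 1 by induction on n.
Base step (n = 1): h(1) = -26 = 2·(-13), so 2 | h(1).
Inductive step: suppose the statement holds for some r ≥ 1, i.e. 2 | h(r). Then
h(r+1) − 6·h(r) = (-7·2^(r+1) - 2·6^(r+1)) − 6·(-7·2^r - 2·6^r) = (-7)·2^r·(2 − 6) = (28)·2^r. Since 2 | h(r) by the inductive hypothesis, 2 | 6·h(r); and 2 | 28 since 28 = 2·14. Therefore 2 | h(r+1).
By induction, the statement is established for all n ≥ 1.
Therefore the largest such d is 2.

d = 2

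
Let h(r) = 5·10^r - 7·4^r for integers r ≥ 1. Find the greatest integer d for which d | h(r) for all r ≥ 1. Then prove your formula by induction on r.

d = 2

Computing the first values: h(1) = 22 and h(2) = 388; gcd(22, 388) = 2, so d ≤ 2.
We prove 2 | 5·10^r - 7·4^r for all r ≥ 1 by induction on r.
Base step (r = 1): h(1) = 22 = 2·(11), so 2 | h(1).
Inductive step: assume the claim holds for r = m, i.e. 2 | h(m). Then
h(m+1) − 10·h(m) = (5·10^(m+1) - 7·4^(m+1)) − 10·(5·10^m - 7·4^m) = (-7)·4^m·(4 − 10) = (42)·4^m. Since 2 | h(m) by the inductive hypothesis, 2 | 10·h(m); and 2 | 42 since 42 = 2·21. Therefore 2 | h(m+1).
Hence, by induction on r, the claim holds for every r ≥ 1.
Therefore the largest such d is 2.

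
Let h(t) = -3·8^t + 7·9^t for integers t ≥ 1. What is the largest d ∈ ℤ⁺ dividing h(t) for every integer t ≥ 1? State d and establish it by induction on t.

Computing the first values: h(1) = 39 and h(2) = 375; gcd(39, 375) = 3, so d ≤ 3.
We prove 3 | -3·8^t + 7·9^t for all t ≥ 1 by induction on t.
Base case (t = 1): h(1) = 39 = 3·(13), so 3 | h(1).
Inductive step: assume the claim holds for t = r, i.e. 3 | h(r). Then
h(r+1) − 9·h(r) = (-3·8^(r+1) + 7·9^(r+1)) − 9·(-3·8^r + 7·9^r) = (-3)·8^r·(8 − 9) = (3)·8^r. Since 3 | h(r) by the inductive hypothesis, 3 | 9·h(r); and 3 | 3 since 3 = 3·1. Therefore 3 | h(r+1).
By the principle of mathematical induction, the result holds for all t ≥ 1.
Therefore the largest such d is 3.

d = 3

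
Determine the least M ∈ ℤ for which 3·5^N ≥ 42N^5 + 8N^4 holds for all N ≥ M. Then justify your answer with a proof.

M = 9

At N = 8: 1171875 < 1409024, so the inequality fails and M ≥ 9. We prove 3·5^N ≥ 42N^5 + 8N^4 for all N ≥ 9.
When N = 9: 3·5^N = 5859375 and 42N^5 + 8N^4 = 2532546, so 5859375 ≥ 2532546.
For the inductive step, assume it holds for an arbitrary r ≥ 9, so 3·5^r ≥ 42r^5 + 8r^4.
Then 3·5^(r + 1) = 5·(3·5^r) ≥ 5·(42r^5 + 8r^4).
Also, for r ≥ 9 we have 5·(42r^5 + 8r^4) ≥ 42(r+1)^5 + 8(r+1)^4, since 5·(42r^5 + 8r^4) − (42(r+1)^5 + 8(r+1)^4) = 168r^5 - 178r^4 - 452r^3 - 468r^2 - 242r - 50, which is nonnegative for all r ≥ 9.
Combining, 3·5^(r + 1) ≥ 42(r+1)^5 + 8(r+1)^4.
Hence, by induction on N, the claim holds for every N ≥ 9.
Hence the smallest such M is 9.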